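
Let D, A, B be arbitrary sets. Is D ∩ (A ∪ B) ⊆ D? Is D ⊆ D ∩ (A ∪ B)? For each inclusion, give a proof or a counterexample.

(⊆) Let x ∈ D ∩ (A ∪ B). Then either x ∈ D ∩ A and x ∉ B; or x ∈ D ∩ B and x ∉ A; or x ∈ D ∩ A ∩ B. In each case x ∈ D, so D ∩ (A ∪ B) ⊆ D.

(⊇) This inclusion fails. Take D = {1}, A = ∅, B = ∅; then 1 ∈ D but 1 ∉ D ∩ (A ∪ B).

(⊆) holds; (⊇) fails.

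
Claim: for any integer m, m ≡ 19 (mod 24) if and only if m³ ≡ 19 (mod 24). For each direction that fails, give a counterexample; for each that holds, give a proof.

(⟹) Suppose m ≡ 19 (mod 24). Write m = 24j + 19. Then (24j + 19)³ = 13824j³ + 32832j² + 25992j + 6859 = 24(576j³ + 1368j² + 1083j + 285) + 19, so m³ ≡ 19 (mod 24).

(⟸) Conversely, suppose m³ ≡ 19 (mod 24). The only residue r in {0, …, 23} with r³ ≡ 19 (mod 24) is r = 19, so m ≡ 19 (mod 24).

Both directions hold.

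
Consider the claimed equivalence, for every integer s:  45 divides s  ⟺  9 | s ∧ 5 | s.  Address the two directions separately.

The biconditional holds.

[⇒] If 45 ∣ s, write s = 45q. Since 45 = 5·9, s = 9·(5q), so 9 ∣ s; and since 45 = 9·5, s = 5·(9q), so 5 ∣ s.

[⇐] Suppose 9 ∣ s and 5 ∣ s. Any common multiple of 9 and 5 is a multiple of their lcm; here gcd(9, 5) = 1, so lcm(9, 5) = 9·5 = 45, so 45 ∣ s.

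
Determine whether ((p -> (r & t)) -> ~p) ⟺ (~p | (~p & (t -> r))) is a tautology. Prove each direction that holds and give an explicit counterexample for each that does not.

Converse. Assume the antecedent. If t is true, the antecedent forces (t = T, p = F, r = F) or (t = T, p = F, r = T), and (p -> (r & t)) -> ~p holds there. If t is false, (p -> (r & t)) -> ~p reduces to true regardless of the other variables. Either way (p -> (r & t)) -> ~p holds.

Forward direction. This fails. Under t = F, p = T, r = F, the left side is true but the right side is false.

The forward direction fails; the converse holds.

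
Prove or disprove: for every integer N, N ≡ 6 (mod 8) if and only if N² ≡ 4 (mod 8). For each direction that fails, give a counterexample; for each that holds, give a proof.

(⇒) holds; (⇐) fails.

Forward direction. Suppose N ≡ 6 (mod 8). Write N = 8j + 6. Then (8j + 6)² = 64j² + 96j + 36 = 8(8j² + 12j + 4) + 4, so N² ≡ 4 (mod 8).

Converse. This fails: take N = 2. Then 2² = 4 ≡ 4 (mod 8), yet 2 ≡ 2 (mod 8), not 6.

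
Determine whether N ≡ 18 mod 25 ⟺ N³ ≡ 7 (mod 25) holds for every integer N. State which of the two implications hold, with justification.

(→) Suppose N ≡ 18 mod 25. Write N = 25j + 18. Then (25j + 18)³ = 15625j³ + 33750j² + 24300j + 5832 = 25(625j³ + 1350j² + 972j + 233) + 7, so N³ ≡ 7 (mod 25).

(←) Conversely, suppose N³ ≡ 7 (mod 25). The only residue r in {0, …, 24} with r³ ≡ 7 (mod 25) is r = 18, so N ≡ 18 (mod 25).

The biconditional holds.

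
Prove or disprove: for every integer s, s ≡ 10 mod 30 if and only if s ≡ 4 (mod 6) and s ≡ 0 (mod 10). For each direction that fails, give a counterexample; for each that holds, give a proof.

[⇒] Suppose s ≡ 10 (mod 30); write s = 30j + 10. Since 6 ∣ 30, reducing mod 6 gives s ≡ 10 ≡ 4 (mod 6); since 10 ∣ 30, reducing mod 10 gives s ≡ 10 ≡ 0 (mod 10).

[⇐] Conversely, if s ≡ 4 (mod 6) and s ≡ 0 (mod 10), then by the Chinese remainder theorem s ≡ 10 (mod 30). This is exactly s ≡ 10 (mod 30).

The biconditional holds.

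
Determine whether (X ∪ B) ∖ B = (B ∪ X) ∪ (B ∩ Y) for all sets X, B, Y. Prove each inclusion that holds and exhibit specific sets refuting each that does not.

(⟸) This inclusion fails. Take X = ∅, B = {1}, Y = ∅; then 1 ∈ (B ∪ X) ∪ (B ∩ Y) but 1 ∉ (X ∪ B) ∖ B.

(⟹) Let x ∈ (X ∪ B) ∖ B. Then either x ∈ X and x ∉ B, Y; or x ∈ X ∩ Y and x ∉ B. In each case x ∈ (B ∪ X) ∪ (B ∩ Y), so (X ∪ B) ∖ B ⊆ (B ∪ X) ∪ (B ∩ Y).

(⊆) holds; (⊇) fails.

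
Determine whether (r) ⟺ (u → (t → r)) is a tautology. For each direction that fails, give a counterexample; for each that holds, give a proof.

Only the forward direction holds.

(→) Assume the antecedent. If t is true, the antecedent forces (t = T, r = T, u = F) or (t = T, r = T, u = T), and u → (t → r) holds there. If t is false, u → (t → r) reduces to true regardless of the other variables. Either way u → (t → r) holds.

(←) This fails. Under t = F, r = F, u = F, the left side is false but the right side is true.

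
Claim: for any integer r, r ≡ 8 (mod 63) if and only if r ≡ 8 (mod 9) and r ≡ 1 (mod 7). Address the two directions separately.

Equivalent; both directions hold.

(⇒) Suppose r ≡ 8 (mod 63); write r = 63j + 8. Since 9 ∣ 63, reducing mod 9 gives r ≡ 8 (mod 9); since 7 ∣ 63, reducing mod 7 gives r ≡ 8 ≡ 1 (mod 7).

(⇐) Conversely, if r ≡ 8 (mod 9) and r ≡ 1 (mod 7), then by the Chinese remainder theorem r ≡ 8 (mod 63). This is exactly r ≡ 8 (mod 63).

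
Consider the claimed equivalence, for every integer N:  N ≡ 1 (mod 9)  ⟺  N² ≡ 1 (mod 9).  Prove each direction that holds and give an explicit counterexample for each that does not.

(⇒) Suppose N ≡ 1 (mod 9). Write N = 9j + 1. Then (9j + 1)² = 81j² + 18j + 1 = 9(9j² + 2j) + 1, so N² ≡ 1 (mod 9).

(⇐) This fails: take N = 8. Then 8² = 64 ≡ 1 (mod 9), yet 8 ≡ 8 (mod 9), not 1.

Only the forward implication holds.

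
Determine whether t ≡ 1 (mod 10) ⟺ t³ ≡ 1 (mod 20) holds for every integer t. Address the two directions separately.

(→) This fails: take t = 11. Then 11 ≡ 1 (mod 10), but 11³ = 1331 ≡ 11 (mod 20), not 1.

(←) Conversely, the residues r modulo 20 with r³ ≡ 1 (mod 20) are exactly {1}, and each is ≡ 1 (mod 10).

Only the reverse direction holds.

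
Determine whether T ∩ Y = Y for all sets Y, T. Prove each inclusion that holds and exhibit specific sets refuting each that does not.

(⟸) This inclusion fails. Take Y = {1}, T = ∅; then 1 ∈ Y but 1 ∉ T ∩ Y.

(⟹) Let x ∈ T ∩ Y. Then x ∈ Y ∩ T, from which x ∈ Y.

Only the forward inclusion holds.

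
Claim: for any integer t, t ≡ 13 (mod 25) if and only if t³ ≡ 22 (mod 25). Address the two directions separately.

[⇒] Suppose t ≡ 13 (mod 25). Write t = 25j + 13. Then (25j + 13)³ = 15625j³ + 24375j² + 12675j + 2197 = 25(625j³ + 975j² + 507j + 87) + 22, so t³ ≡ 22 (mod 25).

[⇐] Conversely, suppose t³ ≡ 22 (mod 25). The only residue r in {0, …, 24} with r³ ≡ 22 (mod 25) is r = 13, so t ≡ 13 (mod 25).

The biconditional holds.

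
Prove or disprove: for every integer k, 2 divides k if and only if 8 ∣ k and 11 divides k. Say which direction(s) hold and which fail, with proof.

(⇒) This fails: take k = 2. Certainly 2 ∣ 2, but 8 ∤ 2.

(⇐) Suppose 8 ∣ k and 11 ∣ k. Any common multiple of 8 and 11 is a multiple of their lcm; here gcd(8, 11) = 1, so lcm(8, 11) = 8·11 = 88, so 88 ∣ k. Since 2 ∣ 88, it follows that 2 ∣ k.

Only the converse holds.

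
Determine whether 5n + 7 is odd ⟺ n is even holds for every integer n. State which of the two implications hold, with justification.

Both directions hold; the statement is true.

(⇒) Suppose 5n + 7 is odd. Since 5 is odd, 5n and n have the same parity, so 5n + 7 ≡ n + 7 (mod 2). As 7 is odd, 5n + 7 is odd exactly when n is even. Thus n is even.

(⇐) Conversely, suppose n is even; write n = 2j. Then 5n + 7 = 5·(2j) + 7 = 2·5j + 7, which is odd.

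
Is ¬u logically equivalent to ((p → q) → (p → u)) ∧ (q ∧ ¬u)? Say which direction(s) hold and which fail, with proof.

(→) This fails. Under p = F, u = F, q = F, the left side is true but the right side is false.

(←) Assume the antecedent. If p is true, the antecedent cannot hold. If p is false, the antecedent forces (p = F, u = F, q = T), and ¬u holds there. Either way ¬u holds.

Only the converse holds.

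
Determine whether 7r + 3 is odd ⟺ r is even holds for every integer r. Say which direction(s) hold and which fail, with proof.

(⇒) Suppose 7r + 3 is odd. Since 7 is odd, 7r and r have the same parity, so 7r + 3 ≡ r + 3 (mod 2). As 3 is odd, 7r + 3 is odd exactly when r is even. Thus r is even.

(⇐) Conversely, suppose r is even; write r = 2j. Then 7r + 3 = 7·(2j) + 3 = 2·7j + 3, which is odd.

The biconditional holds.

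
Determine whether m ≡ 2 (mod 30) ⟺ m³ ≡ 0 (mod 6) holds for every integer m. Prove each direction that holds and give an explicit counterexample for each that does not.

Neither implication holds.

[⇒] This fails: take m = 2. Then 2 ≡ 2 (mod 30), but 2³ = 8 ≡ 2 (mod 6), not 0.

[⇐] This fails: take m = 0. Then 0³ = 0 ≡ 0 (mod 6), yet 0 ≡ 0 (mod 30), not 2.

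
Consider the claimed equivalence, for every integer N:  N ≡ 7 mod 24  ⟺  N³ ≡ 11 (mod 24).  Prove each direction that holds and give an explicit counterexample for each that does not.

[⇒] This fails: take N = 7. Then 7 ≡ 7 (mod 24), but 7³ = 343 ≡ 7 (mod 24), not 11.

[⇐] This fails: take N = 11. Then 11³ = 1331 ≡ 11 (mod 24), yet 11 ≡ 11 (mod 24), not 7.

Neither implication holds.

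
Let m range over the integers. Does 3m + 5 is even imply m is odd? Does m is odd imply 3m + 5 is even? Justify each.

(→) Suppose 3m + 5 is even. Since 3 is odd, 3m and m have the same parity, so 3m + 5 ≡ m + 5 (mod 2). As 5 is odd, 3m + 5 is even exactly when m is odd. Thus m is odd.

(←) Conversely, suppose m is odd; write m = 2j + 1. Then 3m + 5 = 3·(2j + 1) + 5 = 2·3j + 8, which is even.

The biconditional holds.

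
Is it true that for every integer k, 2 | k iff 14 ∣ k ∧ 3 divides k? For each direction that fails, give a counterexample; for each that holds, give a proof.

Not equivalent: only (⇐) holds.

Forward direction. This fails: take k = 2. Certainly 2 ∣ 2, but 14 ∤ 2.

Converse. Suppose 14 ∣ k and 3 ∣ k. Any common multiple of 14 and 3 is a multiple of their lcm; here gcd(14, 3) = 1, so lcm(14, 3) = 14·3 = 42, so 42 ∣ k. Since 2 ∣ 42, it follows that 2 ∣ k.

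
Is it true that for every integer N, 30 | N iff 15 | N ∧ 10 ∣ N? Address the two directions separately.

The biconditional holds.

[⇐] Suppose 15 ∣ N and 10 ∣ N. Any common multiple of 15 and 10 is a multiple of their lcm; here lcm(15, 10) = 15·10/gcd(15, 10) = 150/5 = 30, so 30 ∣ N.

[⇒] If 30 ∣ N, write N = 30q. Since 30 = 2·15, N = 15·(2q), so 15 ∣ N; and since 30 = 3·10, N = 10·(3q), so 10 ∣ N.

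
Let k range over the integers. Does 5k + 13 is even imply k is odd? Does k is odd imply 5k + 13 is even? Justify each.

(⟹) Suppose 5k + 13 is even. Since 5 is odd, 5k and k have the same parity, so 5k + 13 ≡ k + 13 (mod 2). As 13 is odd, 5k + 13 is even exactly when k is odd. Thus k is odd.

(⟸) Conversely, suppose k is odd; write k = 2j + 1. Then 5k + 13 = 5·(2j + 1) + 13 = 2·5j + 18, which is even.

Both implications hold.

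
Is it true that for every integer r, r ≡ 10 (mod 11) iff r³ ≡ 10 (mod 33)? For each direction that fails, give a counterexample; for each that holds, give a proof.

Not equivalent: only (⇐) holds.

(⇒) This fails: take r = 21. Then 21 ≡ 10 (mod 11), but 21³ = 9261 ≡ 21 (mod 33), not 10.

(⇐) Conversely, the residues r modulo 33 with r³ ≡ 10 (mod 33) are exactly {10}, and each is ≡ 10 (mod 11).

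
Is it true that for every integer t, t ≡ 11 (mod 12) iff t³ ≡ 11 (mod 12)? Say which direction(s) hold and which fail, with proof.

Both directions hold; the statement is true.

(→) Suppose t ≡ 11 (mod 12). Write t = 12j + 11. Then (12j + 11)³ = 1728j³ + 4752j² + 4356j + 1331 = 12(144j³ + 396j² + 363j + 110) + 11, so t³ ≡ 11 (mod 12).

(←) For the converse, argue contrapositively. If t ≢ 11 (mod 12), then t is congruent to one of 0, 1, 2, 3, 4, 5, 6, 7, 8, 9, 10 modulo 12, and these give t³ ≡ 0, 1, 8, 3, 4, 5, 0, 7, 8, 9, 4 respectively — never 11.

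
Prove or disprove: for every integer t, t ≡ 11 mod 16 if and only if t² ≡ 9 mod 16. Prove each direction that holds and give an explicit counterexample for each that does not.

Forward direction. Suppose t ≡ 11 mod 16. Write t = 16j + 11. Then (16j + 11)² = 256j² + 352j + 121 = 16(16j² + 22j + 7) + 9, so t² ≡ 9 (mod 16).

Converse. This fails: take t = 3. Then 3² = 9 ≡ 9 (mod 16), yet 3 ≡ 3 (mod 16), not 11.

Only the forward implication holds.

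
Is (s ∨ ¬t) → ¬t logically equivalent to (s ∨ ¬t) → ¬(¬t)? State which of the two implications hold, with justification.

(→) This fails. Under t = F, s = F, the left side is true but the right side is false.

(←) This fails. Under t = T, s = T, the left side is false but the right side is true.

Both directions fail.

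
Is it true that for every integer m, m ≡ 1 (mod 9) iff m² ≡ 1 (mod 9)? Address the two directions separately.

[⇒] Suppose m ≡ 1 (mod 9). Write m = 9j + 1. Then (9j + 1)² = 81j² + 18j + 1 = 9(9j² + 2j) + 1, so m² ≡ 1 (mod 9).

[⇐] This fails: take m = 8. Then 8² = 64 ≡ 1 (mod 9), yet 8 ≡ 8 (mod 9), not 1.

(⇒) holds; (⇐) fails.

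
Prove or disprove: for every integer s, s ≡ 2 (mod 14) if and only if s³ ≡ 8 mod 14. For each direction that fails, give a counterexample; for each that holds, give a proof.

(⇒) holds; (⇐) fails.

(⟹) Suppose s ≡ 2 (mod 14). Write s = 14j + 2. Then (14j + 2)³ = 2744j³ + 1176j² + 168j + 8 = 14(196j³ + 84j² + 12j) + 8, so s³ ≡ 8 (mod 14).

(⟸) This fails: take s = 4. Then 4³ = 64 ≡ 8 (mod 14), yet 4 ≡ 4 (mod 14), not 2.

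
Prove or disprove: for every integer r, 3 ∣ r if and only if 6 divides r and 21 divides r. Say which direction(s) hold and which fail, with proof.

(⟹) This fails: take r = 3. Certainly 3 ∣ 3, but 6 ∤ 3.

(⟸) Suppose 6 ∣ r and 21 ∣ r. Any common multiple of 6 and 21 is a multiple of their lcm; here lcm(6, 21) = 6·21/gcd(6, 21) = 126/3 = 42, so 42 ∣ r. Since 3 ∣ 42, it follows that 3 ∣ r.

Only the converse holds.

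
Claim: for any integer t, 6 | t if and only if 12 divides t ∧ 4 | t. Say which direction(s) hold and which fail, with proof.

Only the converse holds.

(⇒) This fails: take t = 6. Certainly 6 ∣ 6, but 12 ∤ 6.

(⇐) Suppose 12 ∣ t and 4 ∣ t. Any common multiple of 12 and 4 is a multiple of their lcm; here lcm(12, 4) = 12·4/gcd(12, 4) = 48/4 = 12, so 12 ∣ t. Since 6 ∣ 12, it follows that 6 ∣ t.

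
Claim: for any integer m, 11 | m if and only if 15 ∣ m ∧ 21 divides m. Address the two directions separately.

(⇒) fails and (⇐) fails.

Forward direction. This fails: take m = 11. Certainly 11 ∣ 11, but 15 ∤ 11.

Converse. This fails: take m = 105. Both 15 ∣ 105 and 21 ∣ 105, yet 105 is not a multiple of 11 (since 105 = 9·11 + 6), so 11 ∤ 105.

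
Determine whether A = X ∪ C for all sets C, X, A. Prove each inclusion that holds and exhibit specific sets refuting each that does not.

(⊆) fails and (⊇) fails.

(⟹) This inclusion fails. Take C = ∅, X = ∅, A = {1}; then 1 ∈ A but 1 ∉ X ∪ C.

(⟸) This inclusion fails. Take C = {1}, X = ∅, A = ∅; then 1 ∈ X ∪ C but 1 ∉ A.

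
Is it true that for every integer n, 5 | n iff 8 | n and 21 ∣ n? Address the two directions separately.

(→) This fails: take n = 5. Certainly 5 ∣ 5, but 8 ∤ 5.

(←) This fails: take n = 168. Both 8 ∣ 168 and 21 ∣ 168, yet 168 is not a multiple of 5 (since 168 = 33·5 + 3), so 5 ∤ 168.

Both directions fail.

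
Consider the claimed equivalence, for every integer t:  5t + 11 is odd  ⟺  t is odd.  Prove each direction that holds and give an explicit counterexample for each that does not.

(⟹) This fails: t = 0 gives 5t + 11 = 11, which is odd, but 0 is even, not odd.

(⟸) This also fails: t = 3 is odd, but 5t + 11 = 26 is even, not odd.

Both directions fail.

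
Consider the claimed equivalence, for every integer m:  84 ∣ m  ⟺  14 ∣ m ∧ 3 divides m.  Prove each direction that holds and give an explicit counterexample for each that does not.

(⇒) If 84 ∣ m, write m = 84q. Since 84 = 6·14, m = 14·(6q), so 14 ∣ m; and since 84 = 28·3, m = 3·(28q), so 3 ∣ m.

(⇐) This fails: take m = 42. Both 14 ∣ 42 and 3 ∣ 42, yet 42 is not a multiple of 84 (since 42 = 0·84 + 42), so 84 ∤ 42.

The forward direction holds; the converse fails.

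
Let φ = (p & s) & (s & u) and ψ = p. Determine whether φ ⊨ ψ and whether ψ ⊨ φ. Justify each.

(⟹) Assume the antecedent. If s is true, the antecedent forces (s = T, u = T, p = T), and p holds there. If s is false, the antecedent cannot hold. Either way p holds.

(⟸) This fails. Under s = F, u = F, p = T, the left side is false but the right side is true.

Only the forward direction holds.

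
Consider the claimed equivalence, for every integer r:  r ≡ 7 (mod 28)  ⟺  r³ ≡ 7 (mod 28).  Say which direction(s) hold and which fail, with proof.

Both directions hold.

[⇒] Suppose r ≡ 7 (mod 28). Write r = 28j + 7. Then (28j + 7)³ = 21952j³ + 16464j² + 4116j + 343 = 28(784j³ + 588j² + 147j + 12) + 7, so r³ ≡ 7 (mod 28).

[⇐] Conversely, suppose r³ ≡ 7 (mod 28). The only residue r in {0, …, 27} with r³ ≡ 7 (mod 28) is r = 7, so r ≡ 7 (mod 28).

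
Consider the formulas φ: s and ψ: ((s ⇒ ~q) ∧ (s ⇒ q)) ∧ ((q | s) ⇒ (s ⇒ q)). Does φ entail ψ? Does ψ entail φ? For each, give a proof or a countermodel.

Neither implication holds.

(⟹) This fails. Under s = T, q = F, the left side is true but the right side is false.

(⟸) This fails. Under s = F, q = F, the left side is false but the right side is true.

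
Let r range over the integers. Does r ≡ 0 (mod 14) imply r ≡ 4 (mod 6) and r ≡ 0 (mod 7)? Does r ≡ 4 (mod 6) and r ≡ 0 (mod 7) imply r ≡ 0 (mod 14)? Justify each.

Only the reverse direction holds.

[⇐] If r ≡ 4 (mod 6) and r ≡ 0 (mod 7), then by the Chinese remainder theorem r ≡ 28 (mod 42). Since 28 ≡ 0 (mod 14) and 14 ∣ 42, we get r ≡ 0 (mod 14).

[⇒] This fails: r = 0 gives 0 ≡ 0 (mod 14) but 0 ≡ 0 (mod 6), so the conjunction on the right does not hold.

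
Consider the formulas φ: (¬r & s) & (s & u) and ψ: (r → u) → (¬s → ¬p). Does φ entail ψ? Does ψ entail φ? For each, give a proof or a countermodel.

(⇒) holds; (⇐) fails.

(→) Assume the antecedent. If s is true, (r → u) → (¬s → ¬p) reduces to true regardless of the other variables. If s is false, the antecedent cannot hold. Either way (r → u) → (¬s → ¬p) holds.

(←) This fails. Under s = F, r = F, u = F, p = F, the left side is false but the right side is true.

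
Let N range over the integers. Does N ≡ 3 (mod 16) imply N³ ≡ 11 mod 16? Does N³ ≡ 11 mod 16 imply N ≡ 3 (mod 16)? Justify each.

(⇐) Suppose N³ ≡ 11 (mod 16). The only residue r in {0, …, 15} with r³ ≡ 11 (mod 16) is r = 3, so N ≡ 3 (mod 16).

(⇒) Suppose N ≡ 3 (mod 16). Write N = 16j + 3. Then (16j + 3)³ = 4096j³ + 2304j² + 432j + 27 = 16(256j³ + 144j² + 27j + 1) + 11, so N³ ≡ 11 (mod 16).

Both directions hold; the statement is true.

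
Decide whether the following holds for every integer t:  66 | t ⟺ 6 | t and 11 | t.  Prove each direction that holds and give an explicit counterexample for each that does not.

Both implications hold.

Forward direction. If 66 ∣ t, write t = 66q. Since 66 = 11·6, t = 6·(11q), so 6 ∣ t; and since 66 = 6·11, t = 11·(6q), so 11 ∣ t.

Converse. Suppose 6 ∣ t and 11 ∣ t. Any common multiple of 6 and 11 is a multiple of their lcm; here gcd(6, 11) = 1, so lcm(6, 11) = 6·11 = 66, so 66 ∣ t.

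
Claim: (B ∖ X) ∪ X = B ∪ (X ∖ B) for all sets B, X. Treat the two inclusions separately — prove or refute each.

The two sets are equal.

(⊆) Let x ∈ (B ∖ X) ∪ X. Then either x ∈ B and x ∉ X; or x ∈ X and x ∉ B; or x ∈ B ∩ X. In each case x ∈ B ∪ (X ∖ B), so (B ∖ X) ∪ X ⊆ B ∪ (X ∖ B).

(⊇) Let x ∈ B ∪ (X ∖ B). Then either x ∈ B and x ∉ X; or x ∈ X and x ∉ B; or x ∈ B ∩ X. In each case x ∈ (B ∖ X) ∪ X, so B ∪ (X ∖ B) ⊆ (B ∖ X) ∪ X.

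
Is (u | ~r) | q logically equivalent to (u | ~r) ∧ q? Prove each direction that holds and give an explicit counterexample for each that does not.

(→) This fails. Under r = F, q = F, u = F, the left side is true but the right side is false.

(←) Assume the antecedent. If r is true, the antecedent forces (r = T, q = T, u = T), and (u | ~r) | q holds there. If r is false, (u | ~r) | q reduces to true regardless of the other variables. Either way (u | ~r) | q holds.

The forward direction fails; the converse holds.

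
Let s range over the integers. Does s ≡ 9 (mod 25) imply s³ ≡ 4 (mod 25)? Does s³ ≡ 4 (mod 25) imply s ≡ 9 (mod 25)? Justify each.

Both directions hold.

[⇒] Suppose s ≡ 9 (mod 25). Write s = 25j + 9. Then (25j + 9)³ = 15625j³ + 16875j² + 6075j + 729 = 25(625j³ + 675j² + 243j + 29) + 4, so s³ ≡ 4 (mod 25).

[⇐] Conversely, suppose s³ ≡ 4 (mod 25). The only residue r in {0, …, 24} with r³ ≡ 4 (mod 25) is r = 9, so s ≡ 9 (mod 25).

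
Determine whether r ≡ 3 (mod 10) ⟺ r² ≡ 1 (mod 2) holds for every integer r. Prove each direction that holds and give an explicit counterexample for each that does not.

(→) Suppose r ≡ 3 (mod 10). Then r² ≡ 3² = 9 (mod 10), and since 2 ∣ 10, also r² ≡ 1 (mod 2).

(←) This fails: take r = 1. Then 1² = 1 ≡ 1 (mod 2), yet 1 ≡ 1 (mod 10), not 3.

Only the forward direction holds.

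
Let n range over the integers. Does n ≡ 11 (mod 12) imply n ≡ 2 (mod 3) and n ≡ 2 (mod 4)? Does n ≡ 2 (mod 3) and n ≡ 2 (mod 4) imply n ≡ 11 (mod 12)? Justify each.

Neither implication holds.

[⇒] This fails: n = 11 gives 11 ≡ 11 (mod 12) but 11 ≡ 3 (mod 4), so the conjunction on the right does not hold.

[⇐] This fails: n = 2 satisfies both congruences on the right (2 ≡ 2 mod 3 and 2 ≡ 2 mod 4) yet 2 ≡ 2 (mod 12), not 11.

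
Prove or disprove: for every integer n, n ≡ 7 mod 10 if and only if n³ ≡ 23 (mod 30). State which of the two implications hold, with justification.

(⇒) This fails: take n = 7. Then 7 ≡ 7 (mod 10), but 7³ = 343 ≡ 13 (mod 30), not 23.

(⇐) Conversely, the residues r modulo 30 with r³ ≡ 23 (mod 30) are exactly {17}, and each is ≡ 7 (mod 10).

The forward direction fails; the converse holds.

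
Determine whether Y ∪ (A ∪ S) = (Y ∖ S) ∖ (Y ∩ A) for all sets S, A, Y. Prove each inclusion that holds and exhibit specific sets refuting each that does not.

Only the reverse inclusion holds.

(⊆) This inclusion fails. Take S = {1}, A = ∅, Y = ∅; then 1 ∈ Y ∪ (A ∪ S) but 1 ∉ (Y ∖ S) ∖ (Y ∩ A).

(⊇) Let x ∈ (Y ∖ S) ∖ (Y ∩ A). Then x ∈ Y and x ∉ S, A, from which x ∈ Y ∪ (A ∪ S).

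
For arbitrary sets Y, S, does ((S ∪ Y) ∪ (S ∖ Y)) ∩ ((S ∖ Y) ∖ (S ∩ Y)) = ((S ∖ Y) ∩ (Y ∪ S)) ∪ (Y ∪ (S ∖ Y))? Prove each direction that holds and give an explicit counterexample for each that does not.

(⊆) Let x ∈ ((S ∪ Y) ∪ (S ∖ Y)) ∩ ((S ∖ Y) ∖ (S ∩ Y)). Then x ∈ S and x ∉ Y, from which x ∈ ((S ∖ Y) ∩ (Y ∪ S)) ∪ (Y ∪ (S ∖ Y)).

(⊇) This inclusion fails. Take Y = {1}, S = ∅; then 1 ∈ ((S ∖ Y) ∩ (Y ∪ S)) ∪ (Y ∪ (S ∖ Y)) but 1 ∉ ((S ∪ Y) ∪ (S ∖ Y)) ∩ ((S ∖ Y) ∖ (S ∩ Y)).

Only the forward inclusion holds.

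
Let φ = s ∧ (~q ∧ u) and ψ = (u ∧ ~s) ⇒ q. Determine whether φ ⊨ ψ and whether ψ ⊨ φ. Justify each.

Forward direction. Assume the antecedent. If q is true, the antecedent cannot hold. If q is false, the antecedent forces (q = F, u = T, s = T), and (u ∧ ~s) ⇒ q holds there. Either way (u ∧ ~s) ⇒ q holds.

Converse. This fails. Under q = F, u = F, s = F, the left side is false but the right side is true.

Only the forward implication holds.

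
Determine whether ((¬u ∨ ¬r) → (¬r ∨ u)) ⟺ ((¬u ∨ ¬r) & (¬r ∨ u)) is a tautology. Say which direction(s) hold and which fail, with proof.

(→) This fails. Under r = T, u = T, the left side is true but the right side is false.

(←) Assume the antecedent. If r is true, the antecedent cannot hold. If r is false, (¬u ∨ ¬r) → (¬r ∨ u) reduces to true regardless of the other variables. Either way (¬u ∨ ¬r) → (¬r ∨ u) holds.

Only the reverse direction holds.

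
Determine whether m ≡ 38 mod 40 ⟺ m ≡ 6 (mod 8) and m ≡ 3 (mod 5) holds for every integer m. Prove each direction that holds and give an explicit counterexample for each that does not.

Both directions hold.

[⇒] Suppose m ≡ 38 (mod 40); write m = 40j + 38. Since 8 ∣ 40, reducing mod 8 gives m ≡ 38 ≡ 6 (mod 8); since 5 ∣ 40, reducing mod 5 gives m ≡ 38 ≡ 3 (mod 5).

[⇐] Conversely, if m ≡ 6 (mod 8) and m ≡ 3 (mod 5), then by the Chinese remainder theorem m ≡ 38 (mod 40). This is exactly m ≡ 38 (mod 40).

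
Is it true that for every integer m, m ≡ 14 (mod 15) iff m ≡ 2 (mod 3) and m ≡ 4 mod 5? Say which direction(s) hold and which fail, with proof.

[⇒] Suppose m ≡ 14 (mod 15); write m = 15j + 14. Since 3 ∣ 15, reducing mod 3 gives m ≡ 14 ≡ 2 (mod 3); since 5 ∣ 15, reducing mod 5 gives m ≡ 14 ≡ 4 (mod 5).

[⇐] Conversely, if m ≡ 2 (mod 3) and m ≡ 4 (mod 5), then by the Chinese remainder theorem m ≡ 14 (mod 15). This is exactly m ≡ 14 (mod 15).

The biconditional holds.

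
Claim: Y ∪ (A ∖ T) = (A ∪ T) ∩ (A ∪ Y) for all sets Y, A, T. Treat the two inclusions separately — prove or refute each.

(⟹) This inclusion fails. Take Y = {1}, A = ∅, T = ∅; then 1 ∈ Y ∪ (A ∖ T) but 1 ∉ (A ∪ T) ∩ (A ∪ Y).

(⟸) This inclusion fails. Take Y = ∅, A = {1}, T = {1}; then 1 ∈ (A ∪ T) ∩ (A ∪ Y) but 1 ∉ Y ∪ (A ∖ T).

(⊆) fails and (⊇) fails.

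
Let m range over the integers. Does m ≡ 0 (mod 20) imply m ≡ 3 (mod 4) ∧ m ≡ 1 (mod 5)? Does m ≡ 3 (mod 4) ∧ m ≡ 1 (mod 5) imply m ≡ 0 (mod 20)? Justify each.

[⇒] This fails: m = 0 gives 0 ≡ 0 (mod 20) but 0 ≡ 0 (mod 4), so the conjunction on the right does not hold.

[⇐] This fails: m = 11 satisfies both congruences on the right (11 ≡ 3 mod 4 and 11 ≡ 1 mod 5) yet 11 ≡ 11 (mod 20), not 0.

Neither direction holds.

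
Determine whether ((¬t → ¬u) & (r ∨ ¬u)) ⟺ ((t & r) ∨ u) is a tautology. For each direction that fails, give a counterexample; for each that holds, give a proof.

(⇒) This fails. Under t = F, r = F, u = F, the left side is true but the right side is false.

(⇐) This fails. Under t = F, r = F, u = T, the left side is false but the right side is true.

Neither direction holds.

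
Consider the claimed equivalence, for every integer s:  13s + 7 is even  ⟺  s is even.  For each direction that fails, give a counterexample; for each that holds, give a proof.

(→) This fails: s = 5 gives 13s + 7 = 72, which is even, but 5 is odd, not even.

(←) This also fails: s = 0 is even, but 13s + 7 = 7 is odd, not even.

Neither direction holds.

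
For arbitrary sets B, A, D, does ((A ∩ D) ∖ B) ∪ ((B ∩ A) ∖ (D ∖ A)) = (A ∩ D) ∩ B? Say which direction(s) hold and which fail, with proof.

Only the reverse inclusion holds.

(⟹) This inclusion fails. Take B = {1}, A = {1}, D = ∅; then 1 ∈ ((A ∩ D) ∖ B) ∪ ((B ∩ A) ∖ (D ∖ A)) but 1 ∉ (A ∩ D) ∩ B.

(⟸) Let x ∈ (A ∩ D) ∩ B. Then x ∈ B ∩ A ∩ D, from which x ∈ ((A ∩ D) ∖ B) ∪ ((B ∩ A) ∖ (D ∖ A)).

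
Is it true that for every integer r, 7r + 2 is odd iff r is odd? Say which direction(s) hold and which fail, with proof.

(⇐) Suppose r is odd; write r = 2j + 1. Then 7r + 2 = 7·(2j + 1) + 2 = 2·7j + 9, which is odd.

(⇒) Suppose 7r + 2 is odd. Since 7 is odd, 7r and r have the same parity, so 7r + 2 ≡ r + 2 (mod 2). As 2 is even, 7r + 2 is odd exactly when r is odd. Thus r is odd.

Both implications hold.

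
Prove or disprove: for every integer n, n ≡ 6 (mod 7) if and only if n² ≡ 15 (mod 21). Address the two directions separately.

(⇒) fails and (⇐) fails.

Forward direction. This fails: take n = 13. Then 13 ≡ 6 (mod 7), but 13² = 169 ≡ 1 (mod 21), not 15.

Converse. This fails: take n = 15. Then 15² = 225 ≡ 15 (mod 21), yet 15 ≡ 1 (mod 7), not 6.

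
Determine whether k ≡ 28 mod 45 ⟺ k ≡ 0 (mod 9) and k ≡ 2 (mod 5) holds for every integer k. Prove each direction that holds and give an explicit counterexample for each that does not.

Both directions fail.

Forward direction. This fails: k = 28 gives 28 ≡ 28 (mod 45) but 28 ≡ 1 (mod 9), so the conjunction on the right does not hold.

Converse. This fails: k = 27 satisfies both congruences on the right (27 ≡ 0 mod 9 and 27 ≡ 2 mod 5) yet 27 ≡ 27 (mod 45), not 28.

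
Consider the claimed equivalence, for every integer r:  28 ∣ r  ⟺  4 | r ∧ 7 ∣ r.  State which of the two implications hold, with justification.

Both directions hold; the statement is true.

Forward direction. If 28 ∣ r, write r = 28q. Since 28 = 7·4, r = 4·(7q), so 4 ∣ r; and since 28 = 4·7, r = 7·(4q), so 7 ∣ r.

Converse. Suppose 4 ∣ r and 7 ∣ r. Any common multiple of 4 and 7 is a multiple of their lcm; here gcd(4, 7) = 1, so lcm(4, 7) = 4·7 = 28, so 28 ∣ r.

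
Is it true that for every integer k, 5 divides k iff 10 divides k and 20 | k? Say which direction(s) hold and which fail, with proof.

(⇒) This fails: take k = 5. Certainly 5 ∣ 5, but 10 ∤ 5.

(⇐) Suppose 10 ∣ k and 20 ∣ k. Any common multiple of 10 and 20 is a multiple of their lcm; here lcm(10, 20) = 10·20/gcd(10, 20) = 200/10 = 20, so 20 ∣ k. Since 5 ∣ 20, it follows that 5 ∣ k.

Only the converse holds.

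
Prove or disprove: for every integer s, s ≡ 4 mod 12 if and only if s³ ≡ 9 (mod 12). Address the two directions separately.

[⇒] This fails: take s = 4. Then 4 ≡ 4 (mod 12), but 4³ = 64 ≡ 4 (mod 12), not 9.

[⇐] This fails: take s = 9. Then 9³ = 729 ≡ 9 (mod 12), yet 9 ≡ 9 (mod 12), not 4.

(⇒) fails and (⇐) fails.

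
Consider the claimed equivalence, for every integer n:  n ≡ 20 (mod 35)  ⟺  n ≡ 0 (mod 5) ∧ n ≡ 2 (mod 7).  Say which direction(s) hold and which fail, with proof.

Neither implication holds.

(⟹) This fails: n = 20 gives 20 ≡ 20 (mod 35) but 20 ≡ 6 (mod 7), so the conjunction on the right does not hold.

(⟸) This fails: n = 30 satisfies both congruences on the right (30 ≡ 0 mod 5 and 30 ≡ 2 mod 7) yet 30 ≡ 30 (mod 35), not 20.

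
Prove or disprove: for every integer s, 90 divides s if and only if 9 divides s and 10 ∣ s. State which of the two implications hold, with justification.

(⇒) If 90 ∣ s, write s = 90q. Since 90 = 10·9, s = 9·(10q), so 9 ∣ s; and since 90 = 9·10, s = 10·(9q), so 10 ∣ s.

(⇐) Suppose 9 ∣ s and 10 ∣ s. Any common multiple of 9 and 10 is a multiple of their lcm; here gcd(9, 10) = 1, so lcm(9, 10) = 9·10 = 90, so 90 ∣ s.

Equivalent; both directions hold.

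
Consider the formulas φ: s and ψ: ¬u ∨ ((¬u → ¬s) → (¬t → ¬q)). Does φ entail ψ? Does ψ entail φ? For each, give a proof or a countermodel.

(→) This fails. Under q = T, s = T, t = F, u = T, the left side is true but the right side is false.

(←) This fails. Under q = F, s = F, t = F, u = F, the left side is false but the right side is true.

Neither implication holds.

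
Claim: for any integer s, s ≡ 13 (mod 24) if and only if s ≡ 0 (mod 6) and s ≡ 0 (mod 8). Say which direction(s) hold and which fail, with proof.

(→) This fails: s = 13 gives 13 ≡ 13 (mod 24) but 13 ≡ 1 (mod 6), so the conjunction on the right does not hold.

(←) This fails: s = 0 satisfies both congruences on the right (0 ≡ 0 mod 6 and 0 ≡ 0 mod 8) yet 0 ≡ 0 (mod 24), not 13.

Both directions fail.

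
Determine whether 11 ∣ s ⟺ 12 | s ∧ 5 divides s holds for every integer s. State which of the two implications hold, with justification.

(→) This fails: take s = 11. Certainly 11 ∣ 11, but 12 ∤ 11.

(←) This fails: take s = 60. Both 12 ∣ 60 and 5 ∣ 60, yet 60 is not a multiple of 11 (since 60 = 5·11 + 5), so 11 ∤ 60.

Neither implication holds.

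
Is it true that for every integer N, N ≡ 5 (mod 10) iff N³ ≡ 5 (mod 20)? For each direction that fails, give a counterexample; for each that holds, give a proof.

(←) The residues r modulo 20 with r³ ≡ 5 (mod 20) are exactly {5}, and each is ≡ 5 (mod 10).

(→) This fails: take N = 15. Then 15 ≡ 5 (mod 10), but 15³ = 3375 ≡ 15 (mod 20), not 5.

(⇒) fails; (⇐) holds.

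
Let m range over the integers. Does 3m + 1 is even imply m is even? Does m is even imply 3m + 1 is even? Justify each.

[⇒] This fails: m = 7 gives 3m + 1 = 22, which is even, but 7 is odd, not even.

[⇐] This also fails: m = 2 is even, but 3m + 1 = 7 is odd, not even.

Both directions fail.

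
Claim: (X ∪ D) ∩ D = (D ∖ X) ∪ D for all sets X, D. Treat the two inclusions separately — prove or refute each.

(⟹) Let x ∈ (X ∪ D) ∩ D. Then either x ∈ D and x ∉ X; or x ∈ X ∩ D. In each case x ∈ (D ∖ X) ∪ D, so (X ∪ D) ∩ D ⊆ (D ∖ X) ∪ D.

(⟸) Let x ∈ (D ∖ X) ∪ D. Then either x ∈ D and x ∉ X; or x ∈ X ∩ D. In each case x ∈ (X ∪ D) ∩ D, so (D ∖ X) ∪ D ⊆ (X ∪ D) ∩ D.

Both inclusions hold; the sets are equal.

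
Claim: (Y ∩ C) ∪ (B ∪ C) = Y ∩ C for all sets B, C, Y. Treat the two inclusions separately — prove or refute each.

(⟹) This inclusion fails. Take B = {1}, C = ∅, Y = ∅; then 1 ∈ (Y ∩ C) ∪ (B ∪ C) but 1 ∉ Y ∩ C.

(⟸) Let x ∈ Y ∩ C. Then either x ∈ C ∩ Y and x ∉ B; or x ∈ B ∩ C ∩ Y. In each case x ∈ (Y ∩ C) ∪ (B ∪ C), so Y ∩ C ⊆ (Y ∩ C) ∪ (B ∪ C).

Only the reverse inclusion holds.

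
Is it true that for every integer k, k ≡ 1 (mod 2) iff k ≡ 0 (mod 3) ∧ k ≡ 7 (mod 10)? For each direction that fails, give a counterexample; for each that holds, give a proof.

Only the converse holds.

[⇒] This fails: k = 1 gives 1 ≡ 1 (mod 2) but 1 ≡ 1 (mod 3), so the conjunction on the right does not hold.

[⇐] Conversely, if k ≡ 0 (mod 3) and k ≡ 7 (mod 10), then by the Chinese remainder theorem k ≡ 27 (mod 30). Since 27 ≡ 1 (mod 2) and 2 ∣ 30, we get k ≡ 1 (mod 2).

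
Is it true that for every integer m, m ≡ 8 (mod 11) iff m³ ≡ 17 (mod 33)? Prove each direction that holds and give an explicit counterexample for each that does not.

The forward direction fails; the converse holds.

(→) This fails: take m = 19. Then 19 ≡ 8 (mod 11), but 19³ = 6859 ≡ 28 (mod 33), not 17.

(←) Conversely, the residues r modulo 33 with r³ ≡ 17 (mod 33) are exactly {8}, and each is ≡ 8 (mod 11).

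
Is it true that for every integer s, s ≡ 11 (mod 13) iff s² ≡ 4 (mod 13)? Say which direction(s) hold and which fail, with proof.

(⟹) Suppose s ≡ 11 (mod 13). Write s = 13j + 11. Then (13j + 11)² = 169j² + 286j + 121 = 13(13j² + 22j + 9) + 4, so s² ≡ 4 (mod 13).

(⟸) This fails: take s = 2. Then 2² = 4 ≡ 4 (mod 13), yet 2 ≡ 2 (mod 13), not 11.

(⇒) holds; (⇐) fails.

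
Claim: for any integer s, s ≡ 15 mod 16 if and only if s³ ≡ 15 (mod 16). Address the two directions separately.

The biconditional holds.

(⇒) Suppose s ≡ 15 mod 16. Write s = 16j + 15. Then (16j + 15)³ = 4096j³ + 11520j² + 10800j + 3375 = 16(256j³ + 720j² + 675j + 210) + 15, so s³ ≡ 15 (mod 16).

(⇐) Conversely, suppose s³ ≡ 15 (mod 16). The only residue r in {0, …, 15} with r³ ≡ 15 (mod 16) is r = 15, so s ≡ 15 (mod 16).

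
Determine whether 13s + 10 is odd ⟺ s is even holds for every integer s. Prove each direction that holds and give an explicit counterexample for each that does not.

Neither implication holds.

(→) This fails: s = 7 gives 13s + 10 = 101, which is odd, but 7 is odd, not even.

(←) This also fails: s = 6 is even, but 13s + 10 = 88 is even, not odd.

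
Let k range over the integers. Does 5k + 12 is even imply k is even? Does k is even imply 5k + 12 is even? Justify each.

Forward direction. Suppose 5k + 12 is even. Since 5 is odd, 5k and k have the same parity, so 5k + 12 ≡ k + 12 (mod 2). As 12 is even, 5k + 12 is even exactly when k is even. Thus k is even.

Converse. Suppose k is even; write k = 2j. Then 5k + 12 = 5·(2j) + 12 = 2·5j + 12, which is even.

Both directions hold; the statement is true.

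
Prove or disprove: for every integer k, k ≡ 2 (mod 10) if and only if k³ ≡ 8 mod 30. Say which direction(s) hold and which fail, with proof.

[⇒] This fails: take k = 12. Then 12 ≡ 2 (mod 10), but 12³ = 1728 ≡ 18 (mod 30), not 8.

[⇐] Conversely, the residues r modulo 30 with r³ ≡ 8 (mod 30) are exactly {2}, and each is ≡ 2 (mod 10).

The forward direction fails; the converse holds.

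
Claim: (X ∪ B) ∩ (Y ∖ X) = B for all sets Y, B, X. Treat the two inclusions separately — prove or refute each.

The sets are not equal: only the forward inclusion holds.

(⟹) Let x ∈ (X ∪ B) ∩ (Y ∖ X). Then x ∈ Y ∩ B and x ∉ X, from which x ∈ B.

(⟸) This inclusion fails. Take Y = ∅, B = {1}, X = ∅; then 1 ∈ B but 1 ∉ (X ∪ B) ∩ (Y ∖ X).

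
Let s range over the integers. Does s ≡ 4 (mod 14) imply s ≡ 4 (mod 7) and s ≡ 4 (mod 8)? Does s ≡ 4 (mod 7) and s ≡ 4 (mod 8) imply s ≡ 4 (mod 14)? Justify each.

Not equivalent: only (⇐) holds.

[⇐] If s ≡ 4 (mod 7) and s ≡ 4 (mod 8), then by the Chinese remainder theorem s ≡ 4 (mod 56). Since 4 ≡ 4 (mod 14) and 14 ∣ 56, we get s ≡ 4 (mod 14).

[⇒] This fails: s = 32 gives 32 ≡ 4 (mod 14) but 32 ≡ 0 (mod 8), so the conjunction on the right does not hold.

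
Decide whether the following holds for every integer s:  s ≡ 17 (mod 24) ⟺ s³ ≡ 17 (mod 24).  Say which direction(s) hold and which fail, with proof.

(⟹) Suppose s ≡ 17 (mod 24). Write s = 24j + 17. Then (24j + 17)³ = 13824j³ + 29376j² + 20808j + 4913 = 24(576j³ + 1224j² + 867j + 204) + 17, so s³ ≡ 17 (mod 24).

(⟸) Conversely, suppose s³ ≡ 17 (mod 24). The only residue r in {0, …, 23} with r³ ≡ 17 (mod 24) is r = 17, so s ≡ 17 (mod 24).

Both directions hold; the statement is true.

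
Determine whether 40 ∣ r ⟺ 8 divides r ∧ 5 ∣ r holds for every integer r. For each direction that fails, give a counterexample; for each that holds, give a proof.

Both directions hold.

(→) If 40 ∣ r, write r = 40q. Since 40 = 5·8, r = 8·(5q), so 8 ∣ r; and since 40 = 8·5, r = 5·(8q), so 5 ∣ r.

(←) Suppose 8 ∣ r and 5 ∣ r. Any common multiple of 8 and 5 is a multiple of their lcm; here gcd(8, 5) = 1, so lcm(8, 5) = 8·5 = 40, so 40 ∣ r.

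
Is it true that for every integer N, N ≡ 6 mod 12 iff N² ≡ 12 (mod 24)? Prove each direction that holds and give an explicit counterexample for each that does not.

Both directions hold.

Forward direction. Suppose N ≡ 6 (mod 12). Working modulo 24, N ∈ {6, 18}; for each such r, r² ≡ 12 (mod 24).

Converse. The residues r modulo 24 with r² ≡ 12 (mod 24) are exactly {6, 18}, and each is ≡ 6 (mod 12).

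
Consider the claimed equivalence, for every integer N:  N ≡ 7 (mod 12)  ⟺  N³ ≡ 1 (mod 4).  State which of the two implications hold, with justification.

(→) This fails: take N = 7. Then 7 ≡ 7 (mod 12), but 7³ = 343 ≡ 3 (mod 4), not 1.

(←) This fails: take N = 1. Then 1³ = 1 ≡ 1 (mod 4), yet 1 ≡ 1 (mod 12), not 7.

Neither implication holds.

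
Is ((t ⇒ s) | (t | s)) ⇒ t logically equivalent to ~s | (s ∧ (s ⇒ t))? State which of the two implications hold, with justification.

(⇒) holds; (⇐) fails.

(→) Assume the antecedent. If s is true, the antecedent forces (s = T, t = T), and ~s | (s ∧ (s ⇒ t)) holds there. If s is false, ~s | (s ∧ (s ⇒ t)) reduces to true regardless of the other variables. Either way ~s | (s ∧ (s ⇒ t)) holds.

(←) This fails. Under s = F, t = F, the left side is false but the right side is true.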